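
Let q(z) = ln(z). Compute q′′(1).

Use the known series and substitute for the argument.
From the series, [(z - 1)^2] q = -1/2; multiply by 2! = 2 to get -1.

-1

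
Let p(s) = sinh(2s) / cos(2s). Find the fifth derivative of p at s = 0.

Invert the denominator's series and multiply.
From the series, [s^5] p = 48/5; multiply by 5! = 120 to get 1152.

1152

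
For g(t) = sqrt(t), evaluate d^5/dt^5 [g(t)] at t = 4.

Apply the Taylor formula c_k = f^(k)(a)/k!.
From the series, [(t - 4)^5] g = 7/131072; multiply by 5! = 120 to get 105/16384.

105/16384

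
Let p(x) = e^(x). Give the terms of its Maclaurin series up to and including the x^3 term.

p(0) = 1
p′(0) = 1
p′′(0) = 1
p′′′(0) = 1
Then c_k = p^(k)(0)/k! gives each Taylor coefficient.

x^3/6 + x^2/2 + x + 1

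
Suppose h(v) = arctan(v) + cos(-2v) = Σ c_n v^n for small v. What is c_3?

Combine the two series term by term.
h(0) = 1
h′(0) = 1
h′′(0) = -4
h′′′(0) = -2
The Taylor polynomial is Σ h^(k)(0)/k! · v^k.

-1/3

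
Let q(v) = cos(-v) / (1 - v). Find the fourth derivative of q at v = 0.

13

Write out both Maclaurin series and multiply, keeping only the needed powers.
The coefficient of v^4 in the expansion is 13/24, so q^(4)(0) = 4! * (13/24) = 13.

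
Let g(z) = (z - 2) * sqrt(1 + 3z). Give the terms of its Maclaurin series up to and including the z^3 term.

Shift and add copies of the series according to the polynomial's terms.
g(0) = -2
g′(0) = -2
g′′(0) = 15/2
g′′′(0) = -27
Dividing each by k! gives the coefficients c_0, ..., c_3.

-9*z^3/2 + 15*z^2/4 - 2*z - 2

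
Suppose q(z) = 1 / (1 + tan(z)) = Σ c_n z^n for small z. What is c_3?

-4/3

Expand as Σ (-1)^k u^k with u equal to the inner function's series.
[z^0] = 1;  [z^1] = -1;  [z^2] = 1;  [z^3] = -4/3.
So c_3 = q′′′(0)/3! = -4/3.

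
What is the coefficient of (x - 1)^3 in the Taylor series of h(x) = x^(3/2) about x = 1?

h(1) = 1
h′(1) = 3/2
h′′(1) = 3/4
h′′′(1) = -3/8

-1/16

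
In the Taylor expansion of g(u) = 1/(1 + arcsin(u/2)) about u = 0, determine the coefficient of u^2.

1/4

Substitute the inner expansion into the outer series and collect powers.
g(0) = 1
g′(0) = -1/2
g′′(0) = 1/2
Dividing each by k! gives the coefficients c_0, ..., c_2.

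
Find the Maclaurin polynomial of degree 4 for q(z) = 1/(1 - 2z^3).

2*z^3 + 1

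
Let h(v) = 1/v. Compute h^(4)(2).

3/4

Apply the Taylor formula c_k = f^(k)(a)/k!.
The coefficient of (v - 2)^4 in the expansion is 1/32, so h^(4)(2) = 4! * (1/32) = 3/4.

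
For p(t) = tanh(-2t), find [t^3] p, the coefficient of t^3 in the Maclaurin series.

8/3

Apply the Taylor formula c_k = f^(k)(a)/k!.
p(0) = 0
p′(0) = -2
p′′(0) = 0
p′′′(0) = 16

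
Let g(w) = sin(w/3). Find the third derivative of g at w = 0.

-1/27

From the series, [w^3] g = -1/162; multiply by 3! = 6 to get -1/27.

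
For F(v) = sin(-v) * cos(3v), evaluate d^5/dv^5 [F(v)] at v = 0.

Expand each factor separately, then convolve coefficients.
The coefficient of v^5 in the expansion is -62/15, so F^(5)(0) = 5! * (-62/15) = -496.

-496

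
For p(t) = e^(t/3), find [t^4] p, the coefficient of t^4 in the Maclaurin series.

1/1944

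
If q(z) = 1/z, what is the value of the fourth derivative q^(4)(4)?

3/128

From the series, [(z - 4)^4] q = 1/1024; multiply by 4! = 24 to get 3/128.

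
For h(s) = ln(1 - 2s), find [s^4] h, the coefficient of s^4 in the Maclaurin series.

h(0) = 0
h′(0) = -2
h′′(0) = -4
h′′′(0) = -16
h^(4)(0) = -96
The Taylor polynomial is Σ h^(k)(0)/k! · s^k.

-4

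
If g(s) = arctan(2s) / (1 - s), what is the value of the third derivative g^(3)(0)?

-4

Multiply the two series term by term and collect like powers.
The coefficient of s^3 in the expansion is -2/3, so g′′′(0) = 3! * (-2/3) = -4.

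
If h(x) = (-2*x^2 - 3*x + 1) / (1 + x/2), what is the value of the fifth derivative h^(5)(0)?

15/4

Multiply each power in the prefactor through the base expansion.
From the series, [x^5] h = 1/32; multiply by 5! = 120 to get 15/4.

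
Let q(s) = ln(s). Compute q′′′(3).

2/27

Apply the Taylor formula c_k = f^(k)(a)/k!.
The coefficient of (s - 3)^3 in the expansion is 1/81, so q′′′(3) = 3! * (1/81) = 2/27.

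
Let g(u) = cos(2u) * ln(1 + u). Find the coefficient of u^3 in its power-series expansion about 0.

-5/3

Take the Cauchy product of the two expansions.
g(0) = 0
g′(0) = 1
g′′(0) = -1
g′′′(0) = -10
Then c_k = g^(k)(0)/k! gives each Taylor coefficient.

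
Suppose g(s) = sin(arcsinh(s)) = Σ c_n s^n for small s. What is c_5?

Compose series: expand the inner function first, then feed it into the outer expansion.
So c_5 = g^(5)(0)/5! = 1/6.

1/6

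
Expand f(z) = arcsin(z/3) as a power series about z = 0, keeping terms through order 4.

Differentiate repeatedly and evaluate at the center.
f(0) = 0
f′(0) = 1/3
f′′(0) = 0
f′′′(0) = 1/27
f^(4)(0) = 0

z^3/162 + z/3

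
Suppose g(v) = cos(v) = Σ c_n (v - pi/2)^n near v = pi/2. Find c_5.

-1/120

Use the known series and substitute for the argument.
[(v - pi/2)^0] = 0;  [(v - pi/2)^1] = -1;  [(v - pi/2)^2] = 0;  [(v - pi/2)^3] = 1/6;  [(v - pi/2)^4] = 0;  [(v - pi/2)^5] = -1/120.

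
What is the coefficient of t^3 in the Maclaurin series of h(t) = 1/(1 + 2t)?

-8

Compute the successive derivatives at the expansion point and divide by k!.
h(0) = 1
h′(0) = -2
h′′(0) = 8
h′′′(0) = -48
Then c_k = h^(k)(0)/k! gives each Taylor coefficient.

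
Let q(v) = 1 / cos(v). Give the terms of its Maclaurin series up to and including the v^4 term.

Invert the denominator's series and multiply.
q(0) = 1
q′(0) = 0
q′′(0) = 1
q′′′(0) = 0
q^(4)(0) = 5

5*v^4/24 + v^2/2 + 1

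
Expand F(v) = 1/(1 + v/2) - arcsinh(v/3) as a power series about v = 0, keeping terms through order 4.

v^4/16 - 77*v^3/648 + v^2/4 - 5*v/6 + 1

Combine the two series term by term.
F(0) = 1
F′(0) = -5/6
F′′(0) = 1/2
F′′′(0) = -77/108
F^(4)(0) = 3/2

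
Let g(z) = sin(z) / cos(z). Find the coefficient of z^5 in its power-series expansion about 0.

Divide the numerator series by the denominator series (power-series long division).
[z^0] = 0;  [z^1] = 1;  [z^2] = 0;  [z^3] = 1/3;  [z^4] = 0;  [z^5] = 2/15.

2/15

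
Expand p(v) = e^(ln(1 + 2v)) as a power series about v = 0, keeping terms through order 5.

2*v + 1

Plug the Maclaurin series of the inner function into that of the outer and collect terms.
p(0) = 1
p′(0) = 2
p′′(0) = 0
p′′′(0) = 0
p^(4)(0) = 0
p^(5)(0) = 0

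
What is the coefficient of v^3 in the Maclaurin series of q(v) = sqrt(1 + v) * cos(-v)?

-3/16

Expand each factor separately, then convolve coefficients.
[v^0] = 1;  [v^1] = 1/2;  [v^2] = -5/8;  [v^3] = -3/16.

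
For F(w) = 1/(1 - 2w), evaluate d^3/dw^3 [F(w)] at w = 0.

48

From the series, [w^3] F = 8; multiply by 3! = 6 to get 48.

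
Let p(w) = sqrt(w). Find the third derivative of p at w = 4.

3/256

Compute the successive derivatives at the expansion point and divide by k!.
The coefficient of (w - 4)^3 in the expansion is 1/512, so p′′′(4) = 3! * (1/512) = 3/256.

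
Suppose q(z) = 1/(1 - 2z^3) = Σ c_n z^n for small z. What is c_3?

2

[z^0] = 1;  [z^1] = 0;  [z^2] = 0;  [z^3] = 2.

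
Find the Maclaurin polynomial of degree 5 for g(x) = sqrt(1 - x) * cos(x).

-13*x^5/768 + 25*x^4/384 + 3*x^3/16 - 5*x^2/8 - x/2 + 1

Take the Cauchy product of the two expansions.
g(0) = 1
g′(0) = -1/2
g′′(0) = -5/4
g′′′(0) = 9/8
g^(4)(0) = 25/16
g^(5)(0) = -65/32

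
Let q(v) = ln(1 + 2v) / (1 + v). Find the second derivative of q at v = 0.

Expand each factor separately, then convolve coefficients.
The coefficient of v^2 in the expansion is -4, so q′′(0) = 2! * (-4) = -8.

-8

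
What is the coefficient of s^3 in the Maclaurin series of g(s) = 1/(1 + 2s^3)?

-2

g(0) = 1
g′(0) = 0
g′′(0) = 0
g′′′(0) = -12
So c_3 = g′′′(0)/3! = -2.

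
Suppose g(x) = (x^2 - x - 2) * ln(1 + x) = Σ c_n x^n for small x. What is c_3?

5/6

Shift and add copies of the series according to the polynomial's terms.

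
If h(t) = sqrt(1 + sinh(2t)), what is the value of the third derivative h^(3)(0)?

7

Let u equal the inner series; expand the outer function in u and truncate.
From the series, [t^3] h = 7/6; multiply by 3! = 6 to get 7.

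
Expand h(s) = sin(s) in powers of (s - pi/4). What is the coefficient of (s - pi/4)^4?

sqrt(2)/48

[(s - pi/4)^0] = sqrt(2)/2;  [(s - pi/4)^1] = sqrt(2)/2;  [(s - pi/4)^2] = -sqrt(2)/4;  [(s - pi/4)^3] = -sqrt(2)/12;  [(s - pi/4)^4] = sqrt(2)/48.
So c_4 = h^(4)(pi/4)/4! = sqrt(2)/48.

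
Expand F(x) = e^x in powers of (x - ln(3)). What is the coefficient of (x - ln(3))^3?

1/2

Differentiate repeatedly and evaluate at the center.
F(ln(3)) = 3
F′(ln(3)) = 3
F′′(ln(3)) = 3
F′′′(ln(3)) = 3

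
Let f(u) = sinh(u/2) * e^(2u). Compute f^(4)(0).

Multiply the two series term by term and collect like powers.
The coefficient of u^4 in the expansion is 17/24, so f^(4)(0) = 4! * (17/24) = 17.

17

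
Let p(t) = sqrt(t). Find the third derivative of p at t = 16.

Apply the Taylor formula c_k = f^(k)(a)/k!.
From the series, [(t - 16)^3] p = 1/16384; multiply by 3! = 6 to get 3/8192.

3/8192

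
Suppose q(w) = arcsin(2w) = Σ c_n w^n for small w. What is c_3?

4/3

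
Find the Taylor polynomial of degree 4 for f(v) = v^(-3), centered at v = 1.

15*(v - 1)^4 - 10*(v - 1)^3 + 6*(v - 1)^2 - 3*(v - 1) + 1

Differentiate repeatedly and evaluate at the center.
f(1) = 1
f′(1) = -3
f′′(1) = 12
f′′′(1) = -60
f^(4)(1) = 360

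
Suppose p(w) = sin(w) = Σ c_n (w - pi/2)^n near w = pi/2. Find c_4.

p(pi/2) = 1
p′(pi/2) = 0
p′′(pi/2) = -1
p′′′(pi/2) = 0
p^(4)(pi/2) = 1
So c_4 = p^(4)(pi/2)/4! = 1/24.

1/24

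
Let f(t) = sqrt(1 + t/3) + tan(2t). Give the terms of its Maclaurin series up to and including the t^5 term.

Add the two expansions coefficient-wise.
f(0) = 1
f′(0) = 13/6
f′′(0) = -1/36
f′′′(0) = 1153/72
f^(4)(0) = -5/432
f^(5)(0) = 1327139/2592

1327139*t^5/311040 - 5*t^4/10368 + 1153*t^3/432 - t^2/72 + 13*t/6 + 1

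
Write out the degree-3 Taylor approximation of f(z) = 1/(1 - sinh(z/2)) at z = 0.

7*z^3/48 + z^2/4 + z/2 + 1

Substitute the inner expansion into the outer series and collect powers.
[z^0] = 1;  [z^1] = 1/2;  [z^2] = 1/4;  [z^3] = 7/48.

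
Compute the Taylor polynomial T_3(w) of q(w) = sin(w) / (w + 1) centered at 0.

5*w^3/6 - w^2 + w

Multiply the numerator's expansion by the denominator's geometric series.
q(0) = 0
q′(0) = 1
q′′(0) = -2
q′′′(0) = 5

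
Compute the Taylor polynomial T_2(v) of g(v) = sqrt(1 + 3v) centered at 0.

Differentiate repeatedly and evaluate at the center.
g(0) = 1
g′(0) = 3/2
g′′(0) = -9/4
Dividing each by k! gives the coefficients c_0, ..., c_2.

-9*v^2/8 + 3*v/2 + 1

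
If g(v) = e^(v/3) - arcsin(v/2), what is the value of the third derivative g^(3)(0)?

Expand each term separately and add.
From the series, [v^3] g = -19/1296; multiply by 3! = 6 to get -19/216.

-19/216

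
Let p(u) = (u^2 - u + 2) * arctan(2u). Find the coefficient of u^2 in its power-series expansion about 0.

Shift and add copies of the series according to the polynomial's terms.

-2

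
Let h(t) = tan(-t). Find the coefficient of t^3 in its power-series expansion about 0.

h(0) = 0
h′(0) = -1
h′′(0) = 0
h′′′(0) = -2
Then c_k = h^(k)(0)/k! gives each Taylor coefficient.

-1/3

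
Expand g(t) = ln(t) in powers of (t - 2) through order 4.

-(t - 2)^4/64 + (t - 2)^3/24 - (t - 2)^2/8 + (t - 2)/2 + ln(2)

Use the known series and substitute for the argument.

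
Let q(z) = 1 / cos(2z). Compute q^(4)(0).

80

Divide the numerator series by the denominator series (power-series long division).
The coefficient of z^4 in the expansion is 10/3, so q^(4)(0) = 4! * (10/3) = 80.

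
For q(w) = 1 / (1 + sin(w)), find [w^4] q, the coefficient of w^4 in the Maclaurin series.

Expand as Σ (-1)^k u^k with u equal to the inner function's series.

2/3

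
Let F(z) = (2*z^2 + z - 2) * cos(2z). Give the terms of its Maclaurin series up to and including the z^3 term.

-2*z^3 + 6*z^2 + z - 2

Shift and add copies of the series according to the polynomial's terms.
F(0) = -2
F′(0) = 1
F′′(0) = 12
F′′′(0) = -12
The Taylor polynomial is Σ F^(k)(0)/k! · z^k.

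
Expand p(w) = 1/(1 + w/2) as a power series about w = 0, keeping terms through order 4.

Differentiate repeatedly and evaluate at the center.
p(0) = 1
p′(0) = -1/2
p′′(0) = 1/2
p′′′(0) = -3/4
p^(4)(0) = 3/2
Dividing each by k! gives the coefficients c_0, ..., c_4.

w^4/16 - w^3/8 + w^2/4 - w/2 + 1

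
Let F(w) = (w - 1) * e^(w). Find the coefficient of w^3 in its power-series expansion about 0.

Shift and add copies of the series according to the polynomial's terms.
F(0) = -1
F′(0) = 0
F′′(0) = 1
F′′′(0) = 2
So c_3 = F′′′(0)/3! = 1/3.

1/3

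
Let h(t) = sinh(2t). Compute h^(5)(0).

32

Differentiate repeatedly and evaluate at the center.
The coefficient of t^5 in the expansion is 4/15, so h^(5)(0) = 5! * (4/15) = 32.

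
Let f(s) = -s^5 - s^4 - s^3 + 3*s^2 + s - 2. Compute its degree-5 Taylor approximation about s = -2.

f(-2) = 32
f′(-2) = -71
f′′(-2) = 130
f′′′(-2) = -198
f^(4)(-2) = 216
f^(5)(-2) = -120
Then c_k = f^(k)(-2)/k! gives each Taylor coefficient.

-(s + 2)^5 + 9*(s + 2)^4 - 33*(s + 2)^3 + 65*(s + 2)^2 - 71*(s + 2) + 32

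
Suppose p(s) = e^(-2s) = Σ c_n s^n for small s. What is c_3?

Use the known series and substitute for the argument.
[s^0] = 1;  [s^1] = -2;  [s^2] = 2;  [s^3] = -4/3.

-4/3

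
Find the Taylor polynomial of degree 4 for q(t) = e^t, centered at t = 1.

e*(t - 1)^4/24 + e*(t - 1)^3/6 + e*(t - 1)^2/2 + e*(t - 1) + e

[(t - 1)^0] = e;  [(t - 1)^1] = e;  [(t - 1)^2] = e/2;  [(t - 1)^3] = e/6;  [(t - 1)^4] = e/24.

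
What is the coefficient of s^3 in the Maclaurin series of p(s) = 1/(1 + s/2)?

-1/8

p(0) = 1
p′(0) = -1/2
p′′(0) = 1/2
p′′′(0) = -3/4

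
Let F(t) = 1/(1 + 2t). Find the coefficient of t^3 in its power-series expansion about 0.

F(0) = 1
F′(0) = -2
F′′(0) = 8
F′′′(0) = -48

-8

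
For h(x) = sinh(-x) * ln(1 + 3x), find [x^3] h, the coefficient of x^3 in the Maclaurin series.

Take the Cauchy product of the two expansions.
[x^0] = 0;  [x^1] = 0;  [x^2] = -3;  [x^3] = 9/2.

9/2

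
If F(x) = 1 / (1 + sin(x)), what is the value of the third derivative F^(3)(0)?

-5

Write 1/(1+u) = 1 - u + u^2 - u^3 + ... and substitute the series for u.
From the series, [x^3] F = -5/6; multiply by 3! = 6 to get -5.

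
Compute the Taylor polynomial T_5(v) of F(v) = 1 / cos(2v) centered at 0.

Divide the numerator series by the denominator series (power-series long division).
F(0) = 1
F′(0) = 0
F′′(0) = 4
F′′′(0) = 0
F^(4)(0) = 80
F^(5)(0) = 0

10*v^4/3 + 2*v^2 + 1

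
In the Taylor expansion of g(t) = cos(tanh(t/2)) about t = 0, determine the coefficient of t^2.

Substitute the inner expansion into the outer series and collect powers.
g(0) = 1
g′(0) = 0
g′′(0) = -1/4
Then c_k = g^(k)(0)/k! gives each Taylor coefficient.

-1/8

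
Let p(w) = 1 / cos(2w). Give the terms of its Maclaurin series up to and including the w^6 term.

Invert the denominator's series and multiply.
p(0) = 1
p′(0) = 0
p′′(0) = 4
p′′′(0) = 0
p^(4)(0) = 80
p^(5)(0) = 0
p^(6)(0) = 3904
The Taylor polynomial is Σ p^(k)(0)/k! · w^k.

244*w^6/45 + 10*w^4/3 + 2*w^2 + 1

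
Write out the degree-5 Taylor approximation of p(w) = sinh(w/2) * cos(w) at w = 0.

41*w^5/3840 - 11*w^3/48 + w/2

Write out both Maclaurin series and multiply, keeping only the needed powers.
p(0) = 0
p′(0) = 1/2
p′′(0) = 0
p′′′(0) = -11/8
p^(4)(0) = 0
p^(5)(0) = 41/32
Then c_k = p^(k)(0)/k! gives each Taylor coefficient.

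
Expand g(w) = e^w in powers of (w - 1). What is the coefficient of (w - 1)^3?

g(1) = e
g′(1) = e
g′′(1) = e
g′′′(1) = e
The Taylor polynomial is Σ g^(k)(1)/k! · (w - 1)^k.

e/6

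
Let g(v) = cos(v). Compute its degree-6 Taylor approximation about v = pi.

g(pi) = -1
g′(pi) = 0
g′′(pi) = 1
g′′′(pi) = 0
g^(4)(pi) = -1
g^(5)(pi) = 0
g^(6)(pi) = 1

(v - pi)^6/720 - (v - pi)^4/24 + (v - pi)^2/2 - 1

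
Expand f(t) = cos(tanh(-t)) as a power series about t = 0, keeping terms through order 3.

1 - t^2/2

Let u equal the inner series; expand the outer function in u and truncate.
f(0) = 1
f′(0) = 0
f′′(0) = -1
f′′′(0) = 0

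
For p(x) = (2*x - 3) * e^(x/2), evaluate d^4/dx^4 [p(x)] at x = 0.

Distribute the polynomial across the series and collect like powers.
The coefficient of x^4 in the expansion is 13/384, so p^(4)(0) = 4! * (13/384) = 13/16.

13/16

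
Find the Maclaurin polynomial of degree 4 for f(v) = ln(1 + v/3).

Differentiate repeatedly and evaluate at the center.
f(0) = 0
f′(0) = 1/3
f′′(0) = -1/9
f′′′(0) = 2/27
f^(4)(0) = -2/27

-v^4/324 + v^3/81 - v^2/18 + v/3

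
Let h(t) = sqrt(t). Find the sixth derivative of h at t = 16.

From the series, [(t - 16)^6] h = -21/4294967296; multiply by 6! = 720 to get -945/268435456.

-945/268435456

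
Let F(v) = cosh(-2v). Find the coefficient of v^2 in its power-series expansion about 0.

Compute the successive derivatives at the expansion point and divide by k!.
F(0) = 1
F′(0) = 0
F′′(0) = 4
Dividing each by k! gives the coefficients c_0, ..., c_2.

2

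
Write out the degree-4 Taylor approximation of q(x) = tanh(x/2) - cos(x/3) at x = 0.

-x^4/1944 - x^3/24 + x^2/18 + x/2 - 1

Combine the two series term by term.
q(0) = -1
q′(0) = 1/2
q′′(0) = 1/9
q′′′(0) = -1/4
q^(4)(0) = -1/81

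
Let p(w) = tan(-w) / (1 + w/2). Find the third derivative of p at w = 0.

-7/2

Expand each factor separately, then convolve coefficients.
The coefficient of w^3 in the expansion is -7/12, so p′′′(0) = 3! * (-7/12) = -7/2.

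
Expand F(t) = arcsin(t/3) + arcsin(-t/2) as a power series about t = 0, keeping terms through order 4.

-19*t^3/1296 - t/6

Expand each term separately and add.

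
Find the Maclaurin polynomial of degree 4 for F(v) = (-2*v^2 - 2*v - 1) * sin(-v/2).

-v^4/24 + 47*v^3/48 + v^2 + v/2

Distribute the polynomial across the series and collect like powers.
F(0) = 0
F′(0) = 1/2
F′′(0) = 2
F′′′(0) = 47/8
F^(4)(0) = -1
The Taylor polynomial is Σ F^(k)(0)/k! · v^k.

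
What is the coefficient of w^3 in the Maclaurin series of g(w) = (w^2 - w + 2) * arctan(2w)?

-10/3

Multiply each power in the prefactor through the base expansion.
g(0) = 0
g′(0) = 4
g′′(0) = -4
g′′′(0) = -20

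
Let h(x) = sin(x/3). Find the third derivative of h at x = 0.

The coefficient of x^3 in the expansion is -1/162, so h′′′(0) = 3! * (-1/162) = -1/27.

-1/27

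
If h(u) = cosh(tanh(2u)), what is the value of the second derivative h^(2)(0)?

4

Let u equal the inner series; expand the outer function in u and truncate.
The coefficient of u^2 in the expansion is 2, so h′′(0) = 2! * (2) = 4.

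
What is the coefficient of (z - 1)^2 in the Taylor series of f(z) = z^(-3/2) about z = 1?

Apply the Taylor formula c_k = f^(k)(a)/k!.
So c_2 = f′′(1)/2! = 15/8.

15/8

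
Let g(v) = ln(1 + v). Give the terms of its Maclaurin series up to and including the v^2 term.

-v^2/2 + v

Use the known series and substitute for the argument.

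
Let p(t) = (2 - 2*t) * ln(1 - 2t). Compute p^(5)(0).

Distribute the polynomial across the series and collect like powers.
From the series, [t^5] p = -24/5; multiply by 5! = 120 to get -576.

-576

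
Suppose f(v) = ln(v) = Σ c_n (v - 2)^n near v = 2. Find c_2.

-1/8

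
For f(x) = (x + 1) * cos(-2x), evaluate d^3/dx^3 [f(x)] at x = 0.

Distribute the polynomial across the series and collect like powers.
The coefficient of x^3 in the expansion is -2, so f′′′(0) = 3! * (-2) = -12.

-12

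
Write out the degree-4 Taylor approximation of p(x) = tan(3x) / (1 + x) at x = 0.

Take the Cauchy product of the two expansions.
[x^0] = 0;  [x^1] = 3;  [x^2] = -3;  [x^3] = 12;  [x^4] = -12.

-12*x^4 + 12*x^3 - 3*x^2 + 3*x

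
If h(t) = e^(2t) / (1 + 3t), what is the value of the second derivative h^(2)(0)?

10

Multiply the two series term by term and collect like powers.
From the series, [t^2] h = 5; multiply by 2! = 2 to get 10.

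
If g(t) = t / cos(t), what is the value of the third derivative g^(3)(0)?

3

Write the quotient as an unknown series and match coefficients against numerator = denominator · series.
The coefficient of t^3 in the expansion is 1/2, so g′′′(0) = 3! * (1/2) = 3.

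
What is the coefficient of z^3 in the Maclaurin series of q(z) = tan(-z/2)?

q(0) = 0
q′(0) = -1/2
q′′(0) = 0
q′′′(0) = -1/4
So c_3 = q′′′(0)/3! = -1/24.

-1/24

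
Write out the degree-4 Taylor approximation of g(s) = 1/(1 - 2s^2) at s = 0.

Apply the Taylor formula c_k = f^(k)(a)/k!.
g(0) = 1
g′(0) = 0
g′′(0) = 4
g′′′(0) = 0
g^(4)(0) = 96

4*s^4 + 2*s^2 + 1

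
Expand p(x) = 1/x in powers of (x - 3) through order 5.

-(x - 3)^5/729 + (x - 3)^4/243 - (x - 3)^3/81 + (x - 3)^2/27 - (x - 3)/9 + 1/3

Use the known series and substitute for the argument.
[(x - 3)^0] = 1/3;  [(x - 3)^1] = -1/9;  [(x - 3)^2] = 1/27;  [(x - 3)^3] = -1/81;  [(x - 3)^4] = 1/243;  [(x - 3)^5] = -1/729.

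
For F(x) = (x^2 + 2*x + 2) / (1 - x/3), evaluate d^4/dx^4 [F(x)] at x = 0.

Shift and add copies of the series according to the polynomial's terms.
From the series, [x^4] F = 17/81; multiply by 4! = 24 to get 136/27.

136/27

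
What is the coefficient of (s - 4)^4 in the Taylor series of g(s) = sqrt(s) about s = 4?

-5/16384

g(4) = 2
g′(4) = 1/4
g′′(4) = -1/32
g′′′(4) = 3/256
g^(4)(4) = -15/2048
So c_4 = g^(4)(4)/4! = -5/16384.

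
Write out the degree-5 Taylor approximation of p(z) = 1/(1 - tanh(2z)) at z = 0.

Let u equal the inner series; expand the outer function in u and truncate.
p(0) = 1
p′(0) = 2
p′′(0) = 8
p′′′(0) = 32
p^(4)(0) = 128
p^(5)(0) = 512
Then c_k = p^(k)(0)/k! gives each Taylor coefficient.

64*z^5/15 + 16*z^4/3 + 16*z^3/3 + 4*z^2 + 2*z + 1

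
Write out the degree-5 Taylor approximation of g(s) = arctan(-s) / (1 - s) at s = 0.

Multiply the numerator's expansion by the denominator's geometric series.
g(0) = 0
g′(0) = -1
g′′(0) = -2
g′′′(0) = -4
g^(4)(0) = -16
g^(5)(0) = -104
The Taylor polynomial is Σ g^(k)(0)/k! · s^k.

-13*s^5/15 - 2*s^4/3 - 2*s^3/3 - s^2 - s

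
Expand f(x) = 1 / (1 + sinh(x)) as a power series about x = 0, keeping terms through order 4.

Use the geometric series for the reciprocal, then substitute.
f(0) = 1
f′(0) = -1
f′′(0) = 2
f′′′(0) = -7
f^(4)(0) = 32
Dividing each by k! gives the coefficients c_0, ..., c_4.

4*x^4/3 - 7*x^3/6 + x^2 - x + 1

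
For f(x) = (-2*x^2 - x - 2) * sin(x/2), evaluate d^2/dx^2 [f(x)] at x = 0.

-1

Multiply each power in the prefactor through the base expansion.
From the series, [x^2] f = -1/2; multiply by 2! = 2 to get -1.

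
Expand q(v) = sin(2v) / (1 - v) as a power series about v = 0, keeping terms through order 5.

Multiply the numerator's expansion by the denominator's geometric series.
q(0) = 0
q′(0) = 2
q′′(0) = 4
q′′′(0) = 4
q^(4)(0) = 16
q^(5)(0) = 112

14*v^5/15 + 2*v^4/3 + 2*v^3/3 + 2*v^2 + 2*v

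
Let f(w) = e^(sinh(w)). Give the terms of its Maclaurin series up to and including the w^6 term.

37*w^6/720 + w^5/10 + 5*w^4/24 + w^3/3 + w^2/2 + w + 1

Let u equal the inner series; expand the outer function in u and truncate.
f(0) = 1
f′(0) = 1
f′′(0) = 1
f′′′(0) = 2
f^(4)(0) = 5
f^(5)(0) = 12
f^(6)(0) = 37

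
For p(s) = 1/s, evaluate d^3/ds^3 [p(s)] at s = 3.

-2/27

From the series, [(s - 3)^3] p = -1/81; multiply by 3! = 6 to get -2/27.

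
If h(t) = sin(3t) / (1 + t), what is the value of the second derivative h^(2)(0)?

-6

Multiply the two series term by term and collect like powers.
The coefficient of t^2 in the expansion is -3, so h′′(0) = 2! * (-3) = -6.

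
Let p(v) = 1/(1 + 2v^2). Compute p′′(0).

-4

Differentiate repeatedly and evaluate at the center.
The coefficient of v^2 in the expansion is -2, so p′′(0) = 2! * (-2) = -4.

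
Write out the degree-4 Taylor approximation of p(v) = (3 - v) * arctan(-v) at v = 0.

Shift and add copies of the series according to the polynomial's terms.
[v^0] = 0;  [v^1] = -3;  [v^2] = 1;  [v^3] = 1;  [v^4] = -1/3.

-v^4/3 + v^3 + v^2 - 3*v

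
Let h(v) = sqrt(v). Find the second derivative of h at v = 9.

-1/108

From the series, [(v - 9)^2] h = -1/216; multiply by 2! = 2 to get -1/108.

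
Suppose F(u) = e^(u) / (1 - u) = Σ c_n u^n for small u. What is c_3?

8/3

Multiply the numerator's expansion by the denominator's geometric series.
[u^0] = 1;  [u^1] = 2;  [u^2] = 5/2;  [u^3] = 8/3.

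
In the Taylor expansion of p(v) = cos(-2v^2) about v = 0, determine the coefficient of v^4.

-2

Use the known series and substitute for the argument.
p(0) = 1
p′(0) = 0
p′′(0) = 0
p′′′(0) = 0
p^(4)(0) = -48
So c_4 = p^(4)(0)/4! = -2.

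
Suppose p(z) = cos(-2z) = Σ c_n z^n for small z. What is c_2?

[z^0] = 1;  [z^1] = 0;  [z^2] = -2.

-2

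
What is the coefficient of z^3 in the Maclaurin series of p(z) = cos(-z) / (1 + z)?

-1/2

Write out both Maclaurin series and multiply, keeping only the needed powers.
p(0) = 1
p′(0) = -1
p′′(0) = 1
p′′′(0) = -3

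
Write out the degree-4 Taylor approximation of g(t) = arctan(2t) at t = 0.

Differentiate repeatedly and evaluate at the center.
g(0) = 0
g′(0) = 2
g′′(0) = 0
g′′′(0) = -16
g^(4)(0) = 0
The Taylor polynomial is Σ g^(k)(0)/k! · t^k.

-8*t^3/3 + 2*t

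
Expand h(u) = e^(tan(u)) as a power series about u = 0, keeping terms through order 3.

Compose series: expand the inner function first, then feed it into the outer expansion.

u^3/2 + u^2/2 + u + 1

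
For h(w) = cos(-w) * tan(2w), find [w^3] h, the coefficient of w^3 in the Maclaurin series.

Expand each factor separately, then convolve coefficients.
h(0) = 0
h′(0) = 2
h′′(0) = 0
h′′′(0) = 10
Then c_k = h^(k)(0)/k! gives each Taylor coefficient.

5/3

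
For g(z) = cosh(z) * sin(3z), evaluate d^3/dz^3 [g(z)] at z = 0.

Write out both Maclaurin series and multiply, keeping only the needed powers.
From the series, [z^3] g = -3; multiply by 3! = 6 to get -18.

-18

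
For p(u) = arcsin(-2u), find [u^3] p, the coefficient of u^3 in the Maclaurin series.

Compute the successive derivatives at the expansion point and divide by k!.
p(0) = 0
p′(0) = -2
p′′(0) = 0
p′′′(0) = -8
So c_3 = p′′′(0)/3! = -4/3.

-4/3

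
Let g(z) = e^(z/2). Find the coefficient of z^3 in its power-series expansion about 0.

g(0) = 1
g′(0) = 1/2
g′′(0) = 1/4
g′′′(0) = 1/8
So c_3 = g′′′(0)/3! = 1/48.

1/48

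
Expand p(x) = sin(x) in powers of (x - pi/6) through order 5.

sqrt(3)*(x - pi/6)^5/240 + (x - pi/6)^4/48 - sqrt(3)*(x - pi/6)^3/12 - (x - pi/6)^2/4 + sqrt(3)*(x - pi/6)/2 + 1/2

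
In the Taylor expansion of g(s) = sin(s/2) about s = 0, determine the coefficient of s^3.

-1/48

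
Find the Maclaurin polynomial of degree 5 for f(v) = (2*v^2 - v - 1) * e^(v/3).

43*v^5/3645 + 203*v^4/1944 + 49*v^3/81 + 29*v^2/18 - 4*v/3 - 1

Multiply each power in the prefactor through the base expansion.
[v^0] = -1;  [v^1] = -4/3;  [v^2] = 29/18;  [v^3] = 49/81;  [v^4] = 203/1944;  [v^5] = 43/3645.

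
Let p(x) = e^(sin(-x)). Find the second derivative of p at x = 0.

1

Substitute the inner expansion into the outer series and collect powers.
The coefficient of x^2 in the expansion is 1/2, so p′′(0) = 2! * (1/2) = 1.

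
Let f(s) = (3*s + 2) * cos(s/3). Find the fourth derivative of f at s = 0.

Distribute the polynomial across the series and collect like powers.
The coefficient of s^4 in the expansion is 1/972, so f^(4)(0) = 4! * (1/972) = 2/81.

2/81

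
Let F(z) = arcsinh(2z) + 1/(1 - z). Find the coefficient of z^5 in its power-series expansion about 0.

17/5

Combine the two series term by term.
[z^0] = 1;  [z^1] = 3;  [z^2] = 1;  [z^3] = -1/3;  [z^4] = 1;  [z^5] = 17/5.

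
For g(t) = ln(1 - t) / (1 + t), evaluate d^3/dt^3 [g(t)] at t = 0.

Write out both Maclaurin series and multiply, keeping only the needed powers.
The coefficient of t^3 in the expansion is -5/6, so g′′′(0) = 3! * (-5/6) = -5.

-5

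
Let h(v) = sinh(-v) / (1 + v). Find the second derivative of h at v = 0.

Write out both Maclaurin series and multiply, keeping only the needed powers.
The coefficient of v^2 in the expansion is 1, so h′′(0) = 2! * (1) = 2.

2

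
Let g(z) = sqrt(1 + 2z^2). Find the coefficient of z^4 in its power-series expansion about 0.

[z^0] = 1;  [z^1] = 0;  [z^2] = 1;  [z^3] = 0;  [z^4] = -1/2.
So c_4 = g^(4)(0)/4! = -1/2.

-1/2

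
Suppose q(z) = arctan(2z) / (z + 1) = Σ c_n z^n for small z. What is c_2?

-2

Expand 1/(denominator) as a geometric series and multiply by the numerator's series.
So c_2 = q′′(0)/2! = -2.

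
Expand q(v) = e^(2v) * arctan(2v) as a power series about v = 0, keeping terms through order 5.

Write out both Maclaurin series and multiply, keeping only the needed powers.
q(0) = 0
q′(0) = 2
q′′(0) = 8
q′′′(0) = 8
q^(4)(0) = -64
q^(5)(0) = 288

12*v^5/5 - 8*v^4/3 + 4*v^3/3 + 4*v^2 + 2*v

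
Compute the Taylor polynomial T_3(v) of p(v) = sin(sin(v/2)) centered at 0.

-v^3/24 + v/2

Substitute the inner expansion into the outer series and collect powers.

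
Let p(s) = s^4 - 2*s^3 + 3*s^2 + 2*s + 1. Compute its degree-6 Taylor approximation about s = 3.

p(3) = 61
p′(3) = 74
p′′(3) = 78
p′′′(3) = 60
p^(4)(3) = 24
p^(5)(3) = 0
p^(6)(3) = 0

(s - 3)^4 + 10*(s - 3)^3 + 39*(s - 3)^2 + 74*(s - 3) + 61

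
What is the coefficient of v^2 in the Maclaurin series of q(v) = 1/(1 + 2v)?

4

[v^0] = 1;  [v^1] = -2;  [v^2] = 4.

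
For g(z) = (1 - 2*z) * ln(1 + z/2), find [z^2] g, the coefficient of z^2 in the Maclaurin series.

Shift and add copies of the series according to the polynomial's terms.
g(0) = 0
g′(0) = 1/2
g′′(0) = -9/4
So c_2 = g′′(0)/2! = -9/8.

-9/8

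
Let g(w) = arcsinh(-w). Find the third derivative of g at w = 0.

1

The coefficient of w^3 in the expansion is 1/6, so g′′′(0) = 3! * (1/6) = 1.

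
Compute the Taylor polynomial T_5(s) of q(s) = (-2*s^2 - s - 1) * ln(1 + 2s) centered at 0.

-116*s^5/15 + 16*s^4/3 - 14*s^3/3 - 2*s

Shift and add copies of the series according to the polynomial's terms.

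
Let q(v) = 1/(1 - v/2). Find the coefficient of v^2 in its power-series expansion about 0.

1/4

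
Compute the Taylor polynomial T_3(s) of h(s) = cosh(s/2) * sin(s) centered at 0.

-s^3/24 + s

Write out both Maclaurin series and multiply, keeping only the needed powers.
h(0) = 0
h′(0) = 1
h′′(0) = 0
h′′′(0) = -1/4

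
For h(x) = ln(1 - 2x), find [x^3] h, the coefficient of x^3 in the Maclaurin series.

h(0) = 0
h′(0) = -2
h′′(0) = -4
h′′′(0) = -16
Dividing each by k! gives the coefficients c_0, ..., c_3.

-8/3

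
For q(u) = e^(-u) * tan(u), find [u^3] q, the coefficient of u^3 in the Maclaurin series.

Expand each factor separately, then convolve coefficients.
q(0) = 0
q′(0) = 1
q′′(0) = -2
q′′′(0) = 5
Dividing each by k! gives the coefficients c_0, ..., c_3.

5/6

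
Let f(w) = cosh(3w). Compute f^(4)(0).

81

Differentiate repeatedly and evaluate at the center.
From the series, [w^4] f = 27/8; multiply by 4! = 24 to get 81.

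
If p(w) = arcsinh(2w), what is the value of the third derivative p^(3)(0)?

The coefficient of w^3 in the expansion is -4/3, so p′′′(0) = 3! * (-4/3) = -8.

-8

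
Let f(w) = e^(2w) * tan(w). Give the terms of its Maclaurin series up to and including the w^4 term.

Multiply the two series term by term and collect like powers.
f(0) = 0
f′(0) = 1
f′′(0) = 4
f′′′(0) = 14
f^(4)(0) = 48

2*w^4 + 7*w^3/3 + 2*w^2 + w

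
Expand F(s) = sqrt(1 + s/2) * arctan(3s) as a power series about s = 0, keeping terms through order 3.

Expand each factor separately, then convolve coefficients.

-291*s^3/32 + 3*s^2/4 + 3*s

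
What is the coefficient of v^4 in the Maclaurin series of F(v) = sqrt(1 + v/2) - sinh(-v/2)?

-5/2048

Expand each term separately and add.
[v^0] = 1;  [v^1] = 3/4;  [v^2] = -1/32;  [v^3] = 11/384;  [v^4] = -5/2048.
So c_4 = F^(4)(0)/4! = -5/2048.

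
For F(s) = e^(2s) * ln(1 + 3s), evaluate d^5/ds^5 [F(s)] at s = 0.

Take the Cauchy product of the two expansions.
The coefficient of s^5 in the expansion is 221/10, so F^(5)(0) = 5! * (221/10) = 2652.

2652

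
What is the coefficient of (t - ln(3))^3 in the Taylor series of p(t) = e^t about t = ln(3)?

p(ln(3)) = 3
p′(ln(3)) = 3
p′′(ln(3)) = 3
p′′′(ln(3)) = 3
So c_3 = p′′′(ln(3))/3! = 1/2.

1/2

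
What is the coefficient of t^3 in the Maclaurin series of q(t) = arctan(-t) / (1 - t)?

Expand 1/(denominator) as a geometric series and multiply by the numerator's series.
[t^0] = 0;  [t^1] = -1;  [t^2] = -1;  [t^3] = -2/3.

-2/3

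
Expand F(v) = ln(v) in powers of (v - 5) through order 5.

Differentiate repeatedly and evaluate at the center.
[(v - 5)^0] = ln(5);  [(v - 5)^1] = 1/5;  [(v - 5)^2] = -1/50;  [(v - 5)^3] = 1/375;  [(v - 5)^4] = -1/2500;  [(v - 5)^5] = 1/15625.

(v - 5)^5/15625 - (v - 5)^4/2500 + (v - 5)^3/375 - (v - 5)^2/50 + (v - 5)/5 + ln(5)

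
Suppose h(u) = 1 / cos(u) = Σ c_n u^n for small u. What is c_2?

1/2

Divide the numerator series by the denominator series (power-series long division).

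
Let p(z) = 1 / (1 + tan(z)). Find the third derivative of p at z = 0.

Expand as Σ (-1)^k u^k with u equal to the inner function's series.
The coefficient of z^3 in the expansion is -4/3, so p′′′(0) = 3! * (-4/3) = -8.

-8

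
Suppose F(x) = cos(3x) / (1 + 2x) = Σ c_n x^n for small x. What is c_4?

Multiply the two series term by term and collect like powers.
F(0) = 1
F′(0) = -2
F′′(0) = -1
F′′′(0) = 6
F^(4)(0) = 33
So c_4 = F^(4)(0)/4! = 11/8.

11/8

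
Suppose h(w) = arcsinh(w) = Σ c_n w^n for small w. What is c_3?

-1/6

[w^0] = 0;  [w^1] = 1;  [w^2] = 0;  [w^3] = -1/6.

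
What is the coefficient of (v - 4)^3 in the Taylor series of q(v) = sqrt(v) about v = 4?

q(4) = 2
q′(4) = 1/4
q′′(4) = -1/32
q′′′(4) = 3/256
Then c_k = q^(k)(4)/k! gives each Taylor coefficient.

1/512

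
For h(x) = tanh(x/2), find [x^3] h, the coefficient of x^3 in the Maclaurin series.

-1/24

Apply the Taylor formula c_k = f^(k)(a)/k!.
h(0) = 0
h′(0) = 1/2
h′′(0) = 0
h′′′(0) = -1/4
So c_3 = h′′′(0)/3! = -1/24.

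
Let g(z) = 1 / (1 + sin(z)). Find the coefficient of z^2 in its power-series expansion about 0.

1

Use the geometric series for the reciprocal, then substitute.
[z^0] = 1;  [z^1] = -1;  [z^2] = 1.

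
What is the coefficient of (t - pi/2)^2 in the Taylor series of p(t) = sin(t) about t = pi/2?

-1/2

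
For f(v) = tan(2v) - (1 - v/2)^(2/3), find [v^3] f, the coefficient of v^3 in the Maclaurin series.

Expand each term separately and add.
So c_3 = f′′′(0)/3! = 433/162.

433/162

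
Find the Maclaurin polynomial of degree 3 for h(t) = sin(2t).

Compute the successive derivatives at the expansion point and divide by k!.
h(0) = 0
h′(0) = 2
h′′(0) = 0
h′′′(0) = -8
The Taylor polynomial is Σ h^(k)(0)/k! · t^k.

-4*t^3/3 + 2*t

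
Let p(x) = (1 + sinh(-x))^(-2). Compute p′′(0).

6

Compose series: expand the inner function first, then feed it into the outer expansion.
The coefficient of x^2 in the expansion is 3, so p′′(0) = 2! * (3) = 6.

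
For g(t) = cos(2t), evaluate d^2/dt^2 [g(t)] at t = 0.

The coefficient of t^2 in the expansion is -2, so g′′(0) = 2! * (-2) = -4.

-4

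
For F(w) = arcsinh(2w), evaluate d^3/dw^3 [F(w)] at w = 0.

The coefficient of w^3 in the expansion is -4/3, so F′′′(0) = 3! * (-4/3) = -8.

-8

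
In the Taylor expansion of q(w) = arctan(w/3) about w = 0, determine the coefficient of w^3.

-1/81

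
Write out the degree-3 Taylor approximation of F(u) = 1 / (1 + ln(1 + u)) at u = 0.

Expand as Σ (-1)^k u^k with u equal to the inner function's series.
[u^0] = 1;  [u^1] = -1;  [u^2] = 3/2;  [u^3] = -7/3.

-7*u^3/3 + 3*u^2/2 - u + 1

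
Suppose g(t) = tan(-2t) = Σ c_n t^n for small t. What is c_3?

-8/3

Use the known series and substitute for the argument.
g(0) = 0
g′(0) = -2
g′′(0) = 0
g′′′(0) = -16
Dividing each by k! gives the coefficients c_0, ..., c_3.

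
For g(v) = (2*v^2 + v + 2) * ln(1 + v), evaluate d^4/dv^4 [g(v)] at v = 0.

Distribute the polynomial across the series and collect like powers.
The coefficient of v^4 in the expansion is -7/6, so g^(4)(0) = 4! * (-7/6) = -28.

-28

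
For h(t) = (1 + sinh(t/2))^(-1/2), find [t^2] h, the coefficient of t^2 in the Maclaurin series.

3/32

Compose series: expand the inner function first, then feed it into the outer expansion.
[t^0] = 1;  [t^1] = -1/4;  [t^2] = 3/32.
So c_2 = h′′(0)/2! = 3/32.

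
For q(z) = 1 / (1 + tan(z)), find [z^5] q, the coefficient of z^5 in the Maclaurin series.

Use the geometric series for the reciprocal, then substitute.
q(0) = 1
q′(0) = -1
q′′(0) = 2
q′′′(0) = -8
q^(4)(0) = 40
q^(5)(0) = -256

-32/15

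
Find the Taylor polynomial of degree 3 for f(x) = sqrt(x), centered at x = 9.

(x - 9)^3/3888 - (x - 9)^2/216 + (x - 9)/6 + 3

[(x - 9)^0] = 3;  [(x - 9)^1] = 1/6;  [(x - 9)^2] = -1/216;  [(x - 9)^3] = 1/3888.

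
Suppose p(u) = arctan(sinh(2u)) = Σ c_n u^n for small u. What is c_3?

Let u equal the inner series; expand the outer function in u and truncate.

-4/3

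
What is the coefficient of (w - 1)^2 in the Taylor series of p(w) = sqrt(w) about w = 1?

Use the known series and substitute for the argument.
p(1) = 1
p′(1) = 1/2
p′′(1) = -1/4
So c_2 = p′′(1)/2! = -1/8.

-1/8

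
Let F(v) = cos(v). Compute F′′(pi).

The coefficient of (v - pi)^2 in the expansion is 1/2, so F′′(pi) = 2! * (1/2) = 1.

1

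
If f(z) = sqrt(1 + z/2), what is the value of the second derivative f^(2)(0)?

-1/16

The coefficient of z^2 in the expansion is -1/32, so f′′(0) = 2! * (-1/32) = -1/16.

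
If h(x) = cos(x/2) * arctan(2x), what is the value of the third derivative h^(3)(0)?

-35/2

Write out both Maclaurin series and multiply, keeping only the needed powers.
The coefficient of x^3 in the expansion is -35/12, so h′′′(0) = 3! * (-35/12) = -35/2.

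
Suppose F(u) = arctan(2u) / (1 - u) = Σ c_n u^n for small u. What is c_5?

86/15

Multiply the numerator's expansion by the denominator's geometric series.
F(0) = 0
F′(0) = 2
F′′(0) = 4
F′′′(0) = -4
F^(4)(0) = -16
F^(5)(0) = 688
Dividing each by k! gives the coefficients c_0, ..., c_5.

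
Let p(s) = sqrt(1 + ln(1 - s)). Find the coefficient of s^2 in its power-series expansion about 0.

Let u equal the inner series; expand the outer function in u and truncate.
p(0) = 1
p′(0) = -1/2
p′′(0) = -3/4
Dividing each by k! gives the coefficients c_0, ..., c_2.

-3/8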